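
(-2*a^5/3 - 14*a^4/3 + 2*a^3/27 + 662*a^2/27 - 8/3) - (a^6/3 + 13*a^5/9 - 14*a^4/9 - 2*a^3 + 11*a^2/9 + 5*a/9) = -a^6/3 - 19*a^5/9 - 28*a^4/9 + 56*a^3/27 + 629*a^2/27 - 5*a/9 - 8/3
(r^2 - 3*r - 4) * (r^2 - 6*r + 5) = r^4 - 9*r^3 + 19*r^2 + 9*r - 20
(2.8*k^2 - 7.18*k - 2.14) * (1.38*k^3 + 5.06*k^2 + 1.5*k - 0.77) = 3.864*k^5 + 4.2596*k^4 - 35.084*k^3 - 23.7544*k^2 + 2.3186*k + 1.6478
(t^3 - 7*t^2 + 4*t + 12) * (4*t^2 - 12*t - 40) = 4*t^5 - 40*t^4 + 60*t^3 + 280*t^2 - 304*t - 480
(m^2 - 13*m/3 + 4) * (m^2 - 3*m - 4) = m^4 - 22*m^3/3 + 13*m^2 + 16*m/3 - 16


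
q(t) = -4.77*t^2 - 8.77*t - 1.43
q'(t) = -9.54*t - 8.77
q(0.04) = -1.79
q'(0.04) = -9.15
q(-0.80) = 2.53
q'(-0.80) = -1.14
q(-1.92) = -2.18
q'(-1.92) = 9.55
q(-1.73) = -0.53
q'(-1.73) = 7.73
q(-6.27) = -133.96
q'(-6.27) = 51.05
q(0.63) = -8.85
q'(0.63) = -14.78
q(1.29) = -20.68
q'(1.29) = -21.08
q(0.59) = -8.26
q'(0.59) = -14.40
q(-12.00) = -583.07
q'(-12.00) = 105.71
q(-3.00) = -18.05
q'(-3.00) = 19.85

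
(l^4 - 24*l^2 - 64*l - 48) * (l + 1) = l^5 + l^4 - 24*l^3 - 88*l^2 - 112*l - 48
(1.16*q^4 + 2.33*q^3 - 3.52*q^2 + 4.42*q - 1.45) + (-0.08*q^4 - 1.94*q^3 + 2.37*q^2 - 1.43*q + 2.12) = 1.08*q^4 + 0.39*q^3 - 1.15*q^2 + 2.99*q + 0.67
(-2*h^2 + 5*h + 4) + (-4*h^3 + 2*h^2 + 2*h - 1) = -4*h^3 + 7*h + 3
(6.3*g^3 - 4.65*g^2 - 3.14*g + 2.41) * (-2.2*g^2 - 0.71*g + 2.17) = -13.86*g^5 + 5.757*g^4 + 23.8805*g^3 - 13.1631*g^2 - 8.5249*g + 5.2297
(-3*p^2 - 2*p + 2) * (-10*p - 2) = 30*p^3 + 26*p^2 - 16*p - 4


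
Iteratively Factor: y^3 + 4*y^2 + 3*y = (y + 1)*(y^2 + 3*y) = y*(y + 1)*(y + 3)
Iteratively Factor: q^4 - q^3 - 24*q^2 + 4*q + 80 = (q + 2)*(q^3 - 3*q^2 - 18*q + 40) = (q - 5)*(q + 2)*(q^2 + 2*q - 8) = (q - 5)*(q + 2)*(q + 4)*(q - 2)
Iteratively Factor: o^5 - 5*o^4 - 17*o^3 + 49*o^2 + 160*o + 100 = (o - 5)*(o^4 - 17*o^2 - 36*o - 20) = (o - 5)^2*(o^3 + 5*o^2 + 8*o + 4) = (o - 5)^2*(o + 2)*(o^2 + 3*o + 2) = (o - 5)^2*(o + 1)*(o + 2)*(o + 2)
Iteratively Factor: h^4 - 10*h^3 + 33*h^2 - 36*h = (h - 3)*(h^3 - 7*h^2 + 12*h) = (h - 3)^2*(h^2 - 4*h) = (h - 4)*(h - 3)^2*(h)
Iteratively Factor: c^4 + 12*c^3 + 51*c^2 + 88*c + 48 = (c + 4)*(c^3 + 8*c^2 + 19*c + 12) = (c + 4)^2*(c^2 + 4*c + 3) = (c + 3)*(c + 4)^2*(c + 1)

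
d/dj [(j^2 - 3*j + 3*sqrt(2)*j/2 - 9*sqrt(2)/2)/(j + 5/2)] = (4*j^2 + 20*j - 30 + 33*sqrt(2))/(4*j^2 + 20*j + 25)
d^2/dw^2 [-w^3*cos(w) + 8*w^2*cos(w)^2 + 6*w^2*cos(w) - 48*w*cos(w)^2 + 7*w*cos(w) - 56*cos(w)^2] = w^3*cos(w) - 16*w^2*cos(2*w) - 6*sqrt(2)*w^2*cos(w + pi/4) - 24*w*sin(w) - 32*w*sin(2*w) - 13*w*cos(w) + 96*w*cos(2*w) - 14*sin(w) + 96*sin(2*w) + 12*cos(w) + 120*cos(2*w) + 8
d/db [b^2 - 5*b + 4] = 2*b - 5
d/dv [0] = 0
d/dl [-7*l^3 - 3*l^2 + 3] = 3*l*(-7*l - 2)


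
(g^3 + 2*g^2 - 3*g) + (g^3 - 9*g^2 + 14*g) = 2*g^3 - 7*g^2 + 11*g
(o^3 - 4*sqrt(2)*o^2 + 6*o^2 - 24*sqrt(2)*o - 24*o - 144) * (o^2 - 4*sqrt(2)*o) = o^5 - 8*sqrt(2)*o^4 + 6*o^4 - 48*sqrt(2)*o^3 + 8*o^3 + 48*o^2 + 96*sqrt(2)*o^2 + 576*sqrt(2)*o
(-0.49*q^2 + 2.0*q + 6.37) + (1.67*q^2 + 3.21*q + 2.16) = 1.18*q^2 + 5.21*q + 8.53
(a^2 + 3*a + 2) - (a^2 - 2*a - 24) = 5*a + 26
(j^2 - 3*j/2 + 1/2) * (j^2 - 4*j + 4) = j^4 - 11*j^3/2 + 21*j^2/2 - 8*j + 2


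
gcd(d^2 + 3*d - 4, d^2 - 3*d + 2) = d - 1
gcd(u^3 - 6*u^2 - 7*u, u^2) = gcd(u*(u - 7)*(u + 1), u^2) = u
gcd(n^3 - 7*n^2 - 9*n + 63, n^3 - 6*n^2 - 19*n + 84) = n^2 - 10*n + 21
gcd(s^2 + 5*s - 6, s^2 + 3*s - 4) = s - 1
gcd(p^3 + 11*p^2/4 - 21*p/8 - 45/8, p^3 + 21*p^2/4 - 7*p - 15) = p + 5/4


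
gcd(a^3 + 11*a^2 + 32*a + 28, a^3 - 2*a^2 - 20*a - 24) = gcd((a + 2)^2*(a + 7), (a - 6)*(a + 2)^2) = a^2 + 4*a + 4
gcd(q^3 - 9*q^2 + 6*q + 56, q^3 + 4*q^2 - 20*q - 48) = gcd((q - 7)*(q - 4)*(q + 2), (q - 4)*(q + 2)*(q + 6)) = q^2 - 2*q - 8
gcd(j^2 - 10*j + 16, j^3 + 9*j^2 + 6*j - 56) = j - 2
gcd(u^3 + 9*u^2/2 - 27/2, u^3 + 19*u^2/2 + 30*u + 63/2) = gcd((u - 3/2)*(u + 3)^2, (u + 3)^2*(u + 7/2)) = u^2 + 6*u + 9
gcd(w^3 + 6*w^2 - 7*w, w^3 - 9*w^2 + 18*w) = w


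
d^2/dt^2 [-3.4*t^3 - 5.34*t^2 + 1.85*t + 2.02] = -20.4*t - 10.68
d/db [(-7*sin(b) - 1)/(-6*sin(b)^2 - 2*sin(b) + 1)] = (-12*sin(b) + 21*cos(2*b) - 30)*cos(b)/(6*sin(b)^2 + 2*sin(b) - 1)^2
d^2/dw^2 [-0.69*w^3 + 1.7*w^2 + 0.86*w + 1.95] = 3.4 - 4.14*w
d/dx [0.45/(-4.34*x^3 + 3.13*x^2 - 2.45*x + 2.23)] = (5.859*x^2 - 2.817*x + 1.1025)/(4.34*x^3 - 3.13*x^2 + 2.45*x - 2.23)^2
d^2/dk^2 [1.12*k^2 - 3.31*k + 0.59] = 2.24000000000000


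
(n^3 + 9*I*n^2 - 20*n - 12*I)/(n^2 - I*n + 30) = (n^3 + 9*I*n^2 - 20*n - 12*I)/(n^2 - I*n + 30)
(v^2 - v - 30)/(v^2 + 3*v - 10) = (v - 6)/(v - 2)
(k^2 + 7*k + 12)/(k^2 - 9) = (k + 4)/(k - 3)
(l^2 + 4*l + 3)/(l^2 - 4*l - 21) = (l + 1)/(l - 7)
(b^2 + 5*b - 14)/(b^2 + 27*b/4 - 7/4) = 4*(b - 2)/(4*b - 1)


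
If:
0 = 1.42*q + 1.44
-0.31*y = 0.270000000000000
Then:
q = -1.01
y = -0.87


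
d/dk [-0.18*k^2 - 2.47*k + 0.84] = -0.36*k - 2.47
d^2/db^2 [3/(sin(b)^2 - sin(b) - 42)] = 3*(4*sin(b)^4 - 3*sin(b)^3 + 163*sin(b)^2 - 36*sin(b) - 86)/(sin(b) + cos(b)^2 + 41)^3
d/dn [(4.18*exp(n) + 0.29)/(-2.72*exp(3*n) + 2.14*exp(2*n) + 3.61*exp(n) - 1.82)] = (22.7392*exp(3*n) - 6.5788*exp(2*n) - 1.2412*exp(n) - 8.6545)*exp(n)/(7.3984*exp(6*n) - 11.6416*exp(5*n) - 15.0588*exp(4*n) + 25.3516*exp(3*n) + 5.2425*exp(2*n) - 13.1404*exp(n) + 3.3124)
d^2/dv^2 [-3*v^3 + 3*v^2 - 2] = 6 - 18*v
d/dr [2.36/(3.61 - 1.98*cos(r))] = -4.6728*sin(r)/(1.98*cos(r) - 3.61)^2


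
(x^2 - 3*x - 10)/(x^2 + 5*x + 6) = (x - 5)/(x + 3)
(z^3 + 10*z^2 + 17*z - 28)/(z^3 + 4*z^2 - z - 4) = (z + 7)/(z + 1)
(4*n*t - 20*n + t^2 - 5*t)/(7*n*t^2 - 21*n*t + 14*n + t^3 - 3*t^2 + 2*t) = (4*n*t - 20*n + t^2 - 5*t)/(7*n*t^2 - 21*n*t + 14*n + t^3 - 3*t^2 + 2*t)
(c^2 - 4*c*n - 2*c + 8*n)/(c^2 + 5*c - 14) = (c - 4*n)/(c + 7)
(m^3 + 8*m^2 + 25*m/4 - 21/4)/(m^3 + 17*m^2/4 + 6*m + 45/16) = 4*(2*m^2 + 13*m - 7)/(8*m^2 + 22*m + 15)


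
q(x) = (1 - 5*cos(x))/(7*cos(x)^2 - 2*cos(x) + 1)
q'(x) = (1 - 5*cos(x))*(14*sin(x)*cos(x) - 2*sin(x))/(7*cos(x)^2 - 2*cos(x) + 1)^2 + 5*sin(x)/(7*cos(x)^2 - 2*cos(x) + 1) = (-35*cos(x)^2 + 14*cos(x) + 3)*sin(x)/(7*sin(x)^2 + 2*cos(x) - 8)^2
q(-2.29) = 0.80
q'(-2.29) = 0.56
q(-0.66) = -0.78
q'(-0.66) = 0.33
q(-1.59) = 1.05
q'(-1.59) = -2.51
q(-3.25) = 0.60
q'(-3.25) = -0.05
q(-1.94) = 1.06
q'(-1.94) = 0.89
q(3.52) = 0.63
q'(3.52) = 0.19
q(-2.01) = 1.00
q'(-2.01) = 0.87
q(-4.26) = 0.99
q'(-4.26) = -0.86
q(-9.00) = 0.64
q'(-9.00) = 0.21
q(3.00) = 0.60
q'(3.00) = -0.07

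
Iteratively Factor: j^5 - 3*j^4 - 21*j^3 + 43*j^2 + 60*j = (j - 3)*(j^4 - 21*j^2 - 20*j) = (j - 3)*(j + 4)*(j^3 - 4*j^2 - 5*j) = (j - 5)*(j - 3)*(j + 4)*(j^2 + j) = (j - 5)*(j - 3)*(j + 1)*(j + 4)*(j)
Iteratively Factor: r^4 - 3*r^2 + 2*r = (r + 2)*(r^3 - 2*r^2 + r) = (r - 1)*(r + 2)*(r^2 - r) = (r - 1)^2*(r + 2)*(r)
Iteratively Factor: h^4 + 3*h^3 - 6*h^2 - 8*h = (h - 2)*(h^3 + 5*h^2 + 4*h) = (h - 2)*(h + 1)*(h^2 + 4*h) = (h - 2)*(h + 1)*(h + 4)*(h)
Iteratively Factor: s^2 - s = (s - 1)*(s)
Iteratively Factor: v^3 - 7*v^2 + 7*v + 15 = (v - 5)*(v^2 - 2*v - 3) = (v - 5)*(v - 3)*(v + 1)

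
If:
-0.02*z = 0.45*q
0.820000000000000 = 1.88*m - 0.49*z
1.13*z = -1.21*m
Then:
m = 0.34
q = 0.02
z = -0.37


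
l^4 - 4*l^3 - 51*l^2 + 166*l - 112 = (l - 8)*(l - 2)*(l - 1)*(l + 7)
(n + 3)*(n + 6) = n^2 + 9*n + 18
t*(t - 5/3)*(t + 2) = t^3 + t^2/3 - 10*t/3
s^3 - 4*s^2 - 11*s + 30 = (s - 5)*(s - 2)*(s + 3)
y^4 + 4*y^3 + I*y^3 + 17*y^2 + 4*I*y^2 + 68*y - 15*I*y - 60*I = (y + 4)*(y - 3*I)*(y - I)*(y + 5*I)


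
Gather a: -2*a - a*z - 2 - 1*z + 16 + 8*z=a*(-z - 2) + 7*z + 14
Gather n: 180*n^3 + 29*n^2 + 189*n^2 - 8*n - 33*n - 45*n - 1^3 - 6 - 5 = 180*n^3 + 218*n^2 - 86*n - 12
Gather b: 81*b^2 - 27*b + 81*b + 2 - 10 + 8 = 81*b^2 + 54*b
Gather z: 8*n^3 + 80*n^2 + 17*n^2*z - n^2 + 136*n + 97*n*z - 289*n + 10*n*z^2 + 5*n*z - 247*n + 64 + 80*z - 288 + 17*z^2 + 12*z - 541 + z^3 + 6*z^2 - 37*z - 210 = 8*n^3 + 79*n^2 - 400*n + z^3 + z^2*(10*n + 23) + z*(17*n^2 + 102*n + 55) - 975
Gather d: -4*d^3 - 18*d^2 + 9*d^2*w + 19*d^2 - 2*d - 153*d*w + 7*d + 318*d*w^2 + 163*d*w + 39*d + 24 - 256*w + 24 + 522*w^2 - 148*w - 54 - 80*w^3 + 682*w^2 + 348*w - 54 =-4*d^3 + d^2*(9*w + 1) + d*(318*w^2 + 10*w + 44) - 80*w^3 + 1204*w^2 - 56*w - 60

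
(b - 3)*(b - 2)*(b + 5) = b^3 - 19*b + 30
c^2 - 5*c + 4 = (c - 4)*(c - 1)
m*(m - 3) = m^2 - 3*m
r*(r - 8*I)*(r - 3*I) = r^3 - 11*I*r^2 - 24*r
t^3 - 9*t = t*(t - 3)*(t + 3)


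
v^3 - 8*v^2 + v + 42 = (v - 7)*(v - 3)*(v + 2)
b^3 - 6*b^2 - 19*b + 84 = (b - 7)*(b - 3)*(b + 4)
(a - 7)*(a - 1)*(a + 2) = a^3 - 6*a^2 - 9*a + 14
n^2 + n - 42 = (n - 6)*(n + 7)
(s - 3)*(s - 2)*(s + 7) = s^3 + 2*s^2 - 29*s + 42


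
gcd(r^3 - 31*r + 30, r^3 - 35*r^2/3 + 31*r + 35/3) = r - 5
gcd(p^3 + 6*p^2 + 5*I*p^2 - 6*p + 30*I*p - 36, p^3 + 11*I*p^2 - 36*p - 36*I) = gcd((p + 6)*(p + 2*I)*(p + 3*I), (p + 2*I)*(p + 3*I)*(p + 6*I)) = p^2 + 5*I*p - 6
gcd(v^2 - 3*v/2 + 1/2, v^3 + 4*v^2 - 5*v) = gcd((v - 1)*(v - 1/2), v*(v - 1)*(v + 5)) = v - 1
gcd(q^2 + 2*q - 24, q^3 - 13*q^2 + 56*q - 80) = q - 4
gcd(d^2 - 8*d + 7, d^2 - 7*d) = d - 7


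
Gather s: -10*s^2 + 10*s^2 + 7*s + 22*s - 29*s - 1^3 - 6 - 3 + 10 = 0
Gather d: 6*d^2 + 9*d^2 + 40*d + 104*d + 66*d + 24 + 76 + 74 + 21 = 15*d^2 + 210*d + 195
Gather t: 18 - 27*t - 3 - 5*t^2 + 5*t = -5*t^2 - 22*t + 15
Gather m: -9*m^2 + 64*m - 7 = -9*m^2 + 64*m - 7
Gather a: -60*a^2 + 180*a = -60*a^2 + 180*a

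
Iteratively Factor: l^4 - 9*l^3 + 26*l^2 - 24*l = (l - 4)*(l^3 - 5*l^2 + 6*l) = (l - 4)*(l - 2)*(l^2 - 3*l) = l*(l - 4)*(l - 2)*(l - 3)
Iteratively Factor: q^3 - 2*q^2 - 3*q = (q - 3)*(q^2 + q) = q*(q - 3)*(q + 1)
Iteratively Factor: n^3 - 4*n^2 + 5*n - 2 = (n - 1)*(n^2 - 3*n + 2) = (n - 1)^2*(n - 2)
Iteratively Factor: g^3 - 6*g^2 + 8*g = (g - 4)*(g^2 - 2*g) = (g - 4)*(g - 2)*(g)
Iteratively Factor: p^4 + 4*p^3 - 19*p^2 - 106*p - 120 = (p - 5)*(p^3 + 9*p^2 + 26*p + 24) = (p - 5)*(p + 2)*(p^2 + 7*p + 12) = (p - 5)*(p + 2)*(p + 4)*(p + 3)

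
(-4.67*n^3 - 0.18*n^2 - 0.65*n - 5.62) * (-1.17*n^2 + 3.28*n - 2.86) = 5.4639*n^5 - 15.107*n^4 + 13.5263*n^3 + 4.9582*n^2 - 16.5746*n + 16.0732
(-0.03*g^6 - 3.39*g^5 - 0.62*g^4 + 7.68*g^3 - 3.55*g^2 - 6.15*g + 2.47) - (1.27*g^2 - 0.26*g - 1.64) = -0.03*g^6 - 3.39*g^5 - 0.62*g^4 + 7.68*g^3 - 4.82*g^2 - 5.89*g + 4.11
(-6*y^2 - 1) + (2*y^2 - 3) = -4*y^2 - 4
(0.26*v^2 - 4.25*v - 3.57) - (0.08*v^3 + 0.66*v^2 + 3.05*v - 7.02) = -0.08*v^3 - 0.4*v^2 - 7.3*v + 3.45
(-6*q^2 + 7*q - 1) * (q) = -6*q^3 + 7*q^2 - q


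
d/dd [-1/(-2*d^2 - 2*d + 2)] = (-d - 1/2)/(d^2 + d - 1)^2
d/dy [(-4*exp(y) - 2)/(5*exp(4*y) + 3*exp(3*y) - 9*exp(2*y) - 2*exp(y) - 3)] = (60*exp(4*y) + 64*exp(3*y) - 18*exp(2*y) - 36*exp(y) + 8)*exp(y)/(25*exp(8*y) + 30*exp(7*y) - 81*exp(6*y) - 74*exp(5*y) + 39*exp(4*y) + 18*exp(3*y) + 58*exp(2*y) + 12*exp(y) + 9)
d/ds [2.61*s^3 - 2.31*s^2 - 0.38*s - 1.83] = 7.83*s^2 - 4.62*s - 0.38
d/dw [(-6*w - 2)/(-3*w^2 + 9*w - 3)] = 2*(-3*w^2 - 2*w + 6)/(3*(w^4 - 6*w^3 + 11*w^2 - 6*w + 1))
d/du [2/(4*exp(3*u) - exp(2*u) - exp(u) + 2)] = (-24*exp(2*u) + 4*exp(u) + 2)*exp(u)/(4*exp(3*u) - exp(2*u) - exp(u) + 2)^2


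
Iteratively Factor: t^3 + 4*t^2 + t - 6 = (t + 2)*(t^2 + 2*t - 3) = (t - 1)*(t + 2)*(t + 3)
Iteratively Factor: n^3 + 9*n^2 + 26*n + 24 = (n + 3)*(n^2 + 6*n + 8) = (n + 3)*(n + 4)*(n + 2)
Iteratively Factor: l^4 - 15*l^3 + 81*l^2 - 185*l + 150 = (l - 3)*(l^3 - 12*l^2 + 45*l - 50) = (l - 5)*(l - 3)*(l^2 - 7*l + 10) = (l - 5)^2*(l - 3)*(l - 2)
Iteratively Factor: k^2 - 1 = (k + 1)*(k - 1)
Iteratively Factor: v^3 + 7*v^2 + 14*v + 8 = (v + 4)*(v^2 + 3*v + 2) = (v + 2)*(v + 4)*(v + 1)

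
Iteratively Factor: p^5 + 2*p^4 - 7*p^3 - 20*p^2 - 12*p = (p + 2)*(p^4 - 7*p^2 - 6*p) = (p - 3)*(p + 2)*(p^3 + 3*p^2 + 2*p) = p*(p - 3)*(p + 2)*(p^2 + 3*p + 2) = p*(p - 3)*(p + 1)*(p + 2)*(p + 2)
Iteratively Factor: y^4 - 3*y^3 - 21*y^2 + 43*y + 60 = (y - 3)*(y^3 - 21*y - 20) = (y - 5)*(y - 3)*(y^2 + 5*y + 4) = (y - 5)*(y - 3)*(y + 4)*(y + 1)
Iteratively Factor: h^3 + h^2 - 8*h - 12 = (h - 3)*(h^2 + 4*h + 4) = (h - 3)*(h + 2)*(h + 2)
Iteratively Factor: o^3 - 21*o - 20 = (o - 5)*(o^2 + 5*o + 4) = (o - 5)*(o + 4)*(o + 1)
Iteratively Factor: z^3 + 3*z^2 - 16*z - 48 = (z + 3)*(z^2 - 16) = (z - 4)*(z + 3)*(z + 4)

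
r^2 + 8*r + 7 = (r + 1)*(r + 7)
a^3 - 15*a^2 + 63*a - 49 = (a - 7)^2*(a - 1)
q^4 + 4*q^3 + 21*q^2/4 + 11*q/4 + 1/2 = (q + 1/2)^2*(q + 1)*(q + 2)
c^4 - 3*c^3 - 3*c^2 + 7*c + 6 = (c - 3)*(c - 2)*(c + 1)^2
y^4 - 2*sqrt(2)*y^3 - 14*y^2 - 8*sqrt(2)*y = y*(y - 4*sqrt(2))*(y + sqrt(2))^2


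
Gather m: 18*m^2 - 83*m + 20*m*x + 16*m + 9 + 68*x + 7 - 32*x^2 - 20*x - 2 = 18*m^2 + m*(20*x - 67) - 32*x^2 + 48*x + 14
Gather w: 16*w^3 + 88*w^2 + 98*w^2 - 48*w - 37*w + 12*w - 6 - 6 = 16*w^3 + 186*w^2 - 73*w - 12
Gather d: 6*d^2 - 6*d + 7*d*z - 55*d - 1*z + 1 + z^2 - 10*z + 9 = 6*d^2 + d*(7*z - 61) + z^2 - 11*z + 10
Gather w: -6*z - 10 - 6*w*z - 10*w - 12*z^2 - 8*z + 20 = w*(-6*z - 10) - 12*z^2 - 14*z + 10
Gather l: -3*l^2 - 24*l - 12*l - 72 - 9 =-3*l^2 - 36*l - 81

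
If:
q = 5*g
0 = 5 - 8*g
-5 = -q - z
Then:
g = 5/8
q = 25/8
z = 15/8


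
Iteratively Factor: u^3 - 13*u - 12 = (u + 1)*(u^2 - u - 12) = (u + 1)*(u + 3)*(u - 4)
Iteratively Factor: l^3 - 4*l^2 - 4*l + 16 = (l - 2)*(l^2 - 2*l - 8) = (l - 4)*(l - 2)*(l + 2)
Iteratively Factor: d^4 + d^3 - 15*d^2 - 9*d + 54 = (d - 3)*(d^3 + 4*d^2 - 3*d - 18) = (d - 3)*(d + 3)*(d^2 + d - 6) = (d - 3)*(d - 2)*(d + 3)*(d + 3)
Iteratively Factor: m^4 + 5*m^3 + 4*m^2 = (m + 4)*(m^3 + m^2) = m*(m + 4)*(m^2 + m) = m*(m + 1)*(m + 4)*(m)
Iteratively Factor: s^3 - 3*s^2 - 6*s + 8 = (s - 1)*(s^2 - 2*s - 8) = (s - 1)*(s + 2)*(s - 4)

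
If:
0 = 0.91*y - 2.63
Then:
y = 2.89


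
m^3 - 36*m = m*(m - 6)*(m + 6)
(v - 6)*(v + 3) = v^2 - 3*v - 18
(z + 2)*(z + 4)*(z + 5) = z^3 + 11*z^2 + 38*z + 40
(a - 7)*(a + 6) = a^2 - a - 42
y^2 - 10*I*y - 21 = (y - 7*I)*(y - 3*I)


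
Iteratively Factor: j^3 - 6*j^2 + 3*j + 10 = (j - 5)*(j^2 - j - 2) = (j - 5)*(j + 1)*(j - 2)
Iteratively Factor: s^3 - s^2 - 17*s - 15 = (s + 3)*(s^2 - 4*s - 5) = (s - 5)*(s + 3)*(s + 1)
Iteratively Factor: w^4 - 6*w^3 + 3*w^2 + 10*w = (w + 1)*(w^3 - 7*w^2 + 10*w) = w*(w + 1)*(w^2 - 7*w + 10) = w*(w - 2)*(w + 1)*(w - 5)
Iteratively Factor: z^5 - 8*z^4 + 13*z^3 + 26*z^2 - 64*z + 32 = (z - 1)*(z^4 - 7*z^3 + 6*z^2 + 32*z - 32) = (z - 1)^2*(z^3 - 6*z^2 + 32) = (z - 4)*(z - 1)^2*(z^2 - 2*z - 8) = (z - 4)^2*(z - 1)^2*(z + 2)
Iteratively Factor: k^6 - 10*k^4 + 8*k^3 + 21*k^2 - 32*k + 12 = (k + 2)*(k^5 - 2*k^4 - 6*k^3 + 20*k^2 - 19*k + 6) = (k - 1)*(k + 2)*(k^4 - k^3 - 7*k^2 + 13*k - 6) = (k - 1)^2*(k + 2)*(k^3 - 7*k + 6) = (k - 2)*(k - 1)^2*(k + 2)*(k^2 + 2*k - 3) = (k - 2)*(k - 1)^2*(k + 2)*(k + 3)*(k - 1)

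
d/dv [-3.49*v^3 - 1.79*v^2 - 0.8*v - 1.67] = -10.47*v^2 - 3.58*v - 0.8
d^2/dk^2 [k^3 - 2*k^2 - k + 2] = 6*k - 4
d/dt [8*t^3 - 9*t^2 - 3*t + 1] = 24*t^2 - 18*t - 3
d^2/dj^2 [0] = 0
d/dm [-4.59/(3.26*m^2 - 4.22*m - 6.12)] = (29.9268*m - 19.3698)/(-3.26*m^2 + 4.22*m + 6.12)^2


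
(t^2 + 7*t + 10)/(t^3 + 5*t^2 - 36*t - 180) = (t + 2)/(t^2 - 36)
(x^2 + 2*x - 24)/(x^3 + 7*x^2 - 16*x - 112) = (x + 6)/(x^2 + 11*x + 28)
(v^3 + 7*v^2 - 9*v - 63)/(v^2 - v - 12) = (v^2 + 4*v - 21)/(v - 4)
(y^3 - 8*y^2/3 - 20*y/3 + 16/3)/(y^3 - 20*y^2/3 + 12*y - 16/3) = (y + 2)/(y - 2)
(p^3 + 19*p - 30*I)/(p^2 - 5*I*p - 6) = p + 5*I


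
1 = 1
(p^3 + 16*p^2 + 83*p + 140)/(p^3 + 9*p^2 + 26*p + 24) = (p^2 + 12*p + 35)/(p^2 + 5*p + 6)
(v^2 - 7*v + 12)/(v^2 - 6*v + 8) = (v - 3)/(v - 2)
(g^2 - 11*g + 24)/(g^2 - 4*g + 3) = (g - 8)/(g - 1)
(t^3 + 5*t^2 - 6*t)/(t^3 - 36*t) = (t - 1)/(t - 6)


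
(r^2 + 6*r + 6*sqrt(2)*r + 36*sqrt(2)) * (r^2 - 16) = r^4 + 6*r^3 + 6*sqrt(2)*r^3 - 16*r^2 + 36*sqrt(2)*r^2 - 96*sqrt(2)*r - 96*r - 576*sqrt(2)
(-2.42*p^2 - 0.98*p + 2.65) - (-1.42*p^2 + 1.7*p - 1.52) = -1.0*p^2 - 2.68*p + 4.17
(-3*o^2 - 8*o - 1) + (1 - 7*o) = -3*o^2 - 15*o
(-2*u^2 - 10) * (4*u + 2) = -8*u^3 - 4*u^2 - 40*u - 20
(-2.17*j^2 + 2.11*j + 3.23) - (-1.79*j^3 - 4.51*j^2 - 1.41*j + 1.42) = 1.79*j^3 + 2.34*j^2 + 3.52*j + 1.81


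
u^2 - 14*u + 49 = (u - 7)^2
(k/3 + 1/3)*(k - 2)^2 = k^3/3 - k^2 + 4/3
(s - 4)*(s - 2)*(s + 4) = s^3 - 2*s^2 - 16*s + 32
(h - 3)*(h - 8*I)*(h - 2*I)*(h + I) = h^4 - 3*h^3 - 9*I*h^3 - 6*h^2 + 27*I*h^2 + 18*h - 16*I*h + 48*I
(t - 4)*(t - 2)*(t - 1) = t^3 - 7*t^2 + 14*t - 8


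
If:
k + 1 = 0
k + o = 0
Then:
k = -1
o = 1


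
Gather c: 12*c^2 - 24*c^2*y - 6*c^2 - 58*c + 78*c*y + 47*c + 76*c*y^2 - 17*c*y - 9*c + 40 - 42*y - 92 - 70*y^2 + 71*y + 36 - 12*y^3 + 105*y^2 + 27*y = c^2*(6 - 24*y) + c*(76*y^2 + 61*y - 20) - 12*y^3 + 35*y^2 + 56*y - 16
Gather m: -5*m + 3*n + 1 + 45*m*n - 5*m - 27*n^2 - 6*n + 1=m*(45*n - 10) - 27*n^2 - 3*n + 2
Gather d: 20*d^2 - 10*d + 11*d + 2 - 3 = 20*d^2 + d - 1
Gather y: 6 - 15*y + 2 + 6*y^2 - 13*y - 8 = 6*y^2 - 28*y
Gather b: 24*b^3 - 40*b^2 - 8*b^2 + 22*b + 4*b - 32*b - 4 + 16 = 24*b^3 - 48*b^2 - 6*b + 12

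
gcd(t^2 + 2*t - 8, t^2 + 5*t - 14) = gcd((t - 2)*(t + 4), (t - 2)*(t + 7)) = t - 2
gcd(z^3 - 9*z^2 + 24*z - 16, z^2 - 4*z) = z - 4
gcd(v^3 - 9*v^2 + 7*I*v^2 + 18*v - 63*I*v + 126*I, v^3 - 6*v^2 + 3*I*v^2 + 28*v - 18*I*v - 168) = v^2 + v*(-6 + 7*I) - 42*I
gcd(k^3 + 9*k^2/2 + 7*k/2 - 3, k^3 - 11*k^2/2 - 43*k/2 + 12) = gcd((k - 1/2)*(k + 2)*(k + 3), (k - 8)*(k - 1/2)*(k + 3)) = k^2 + 5*k/2 - 3/2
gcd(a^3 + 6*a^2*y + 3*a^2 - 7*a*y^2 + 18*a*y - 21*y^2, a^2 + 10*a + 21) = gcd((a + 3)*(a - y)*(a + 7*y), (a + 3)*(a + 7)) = a + 3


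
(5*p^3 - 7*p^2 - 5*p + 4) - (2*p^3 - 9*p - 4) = 3*p^3 - 7*p^2 + 4*p + 8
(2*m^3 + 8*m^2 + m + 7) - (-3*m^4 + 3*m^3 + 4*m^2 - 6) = 3*m^4 - m^3 + 4*m^2 + m + 13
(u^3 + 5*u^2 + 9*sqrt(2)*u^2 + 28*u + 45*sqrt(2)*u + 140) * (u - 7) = u^4 - 2*u^3 + 9*sqrt(2)*u^3 - 18*sqrt(2)*u^2 - 7*u^2 - 315*sqrt(2)*u - 56*u - 980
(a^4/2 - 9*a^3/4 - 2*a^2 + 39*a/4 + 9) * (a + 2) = a^5/2 - 5*a^4/4 - 13*a^3/2 + 23*a^2/4 + 57*a/2 + 18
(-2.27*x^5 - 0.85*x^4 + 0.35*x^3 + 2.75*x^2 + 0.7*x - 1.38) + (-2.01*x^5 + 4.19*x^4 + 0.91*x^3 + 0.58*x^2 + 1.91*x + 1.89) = -4.28*x^5 + 3.34*x^4 + 1.26*x^3 + 3.33*x^2 + 2.61*x + 0.51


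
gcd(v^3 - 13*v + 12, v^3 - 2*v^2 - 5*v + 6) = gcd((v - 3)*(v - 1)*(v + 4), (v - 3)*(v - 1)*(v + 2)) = v^2 - 4*v + 3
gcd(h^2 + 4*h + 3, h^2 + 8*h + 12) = 1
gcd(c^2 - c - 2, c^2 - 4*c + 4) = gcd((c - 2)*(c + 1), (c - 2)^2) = c - 2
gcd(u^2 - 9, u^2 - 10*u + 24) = 1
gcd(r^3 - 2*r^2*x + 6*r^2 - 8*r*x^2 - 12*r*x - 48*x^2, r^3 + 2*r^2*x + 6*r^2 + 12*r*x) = r^2 + 2*r*x + 6*r + 12*x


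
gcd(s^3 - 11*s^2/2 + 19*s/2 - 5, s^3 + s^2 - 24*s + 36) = s - 2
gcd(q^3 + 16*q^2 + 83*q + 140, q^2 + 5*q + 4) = q + 4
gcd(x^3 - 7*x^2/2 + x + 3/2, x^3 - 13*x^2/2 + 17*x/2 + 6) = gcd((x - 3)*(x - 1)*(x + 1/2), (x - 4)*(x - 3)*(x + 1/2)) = x^2 - 5*x/2 - 3/2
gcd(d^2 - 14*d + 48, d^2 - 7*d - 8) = d - 8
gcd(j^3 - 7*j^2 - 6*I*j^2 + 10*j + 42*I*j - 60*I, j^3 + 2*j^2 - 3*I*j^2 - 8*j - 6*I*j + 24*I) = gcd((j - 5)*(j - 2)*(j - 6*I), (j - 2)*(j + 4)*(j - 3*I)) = j - 2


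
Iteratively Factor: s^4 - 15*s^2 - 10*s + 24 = (s - 1)*(s^3 + s^2 - 14*s - 24) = (s - 1)*(s + 2)*(s^2 - s - 12) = (s - 4)*(s - 1)*(s + 2)*(s + 3)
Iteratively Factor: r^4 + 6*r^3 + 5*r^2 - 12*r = (r + 4)*(r^3 + 2*r^2 - 3*r) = (r + 3)*(r + 4)*(r^2 - r) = (r - 1)*(r + 3)*(r + 4)*(r)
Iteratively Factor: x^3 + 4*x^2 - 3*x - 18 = (x - 2)*(x^2 + 6*x + 9) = (x - 2)*(x + 3)*(x + 3)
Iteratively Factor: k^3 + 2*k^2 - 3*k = (k)*(k^2 + 2*k - 3) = k*(k - 1)*(k + 3)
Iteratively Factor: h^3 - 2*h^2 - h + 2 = (h - 1)*(h^2 - h - 2) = (h - 1)*(h + 1)*(h - 2)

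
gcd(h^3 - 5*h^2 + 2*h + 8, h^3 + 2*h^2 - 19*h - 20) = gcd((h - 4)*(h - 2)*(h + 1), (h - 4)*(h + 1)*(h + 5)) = h^2 - 3*h - 4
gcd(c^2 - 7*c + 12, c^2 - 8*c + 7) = 1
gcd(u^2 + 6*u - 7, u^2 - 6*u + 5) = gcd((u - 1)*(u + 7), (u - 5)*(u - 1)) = u - 1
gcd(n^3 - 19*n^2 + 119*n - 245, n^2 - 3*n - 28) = n - 7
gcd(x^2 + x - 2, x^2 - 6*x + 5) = x - 1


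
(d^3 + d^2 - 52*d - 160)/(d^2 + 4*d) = d - 3 - 40/d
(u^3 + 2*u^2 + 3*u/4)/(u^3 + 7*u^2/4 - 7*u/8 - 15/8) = 2*u*(2*u + 1)/(4*u^2 + u - 5)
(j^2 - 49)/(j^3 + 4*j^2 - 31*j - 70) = (j - 7)/(j^2 - 3*j - 10)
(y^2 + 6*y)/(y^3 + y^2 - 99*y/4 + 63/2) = 4*y/(4*y^2 - 20*y + 21)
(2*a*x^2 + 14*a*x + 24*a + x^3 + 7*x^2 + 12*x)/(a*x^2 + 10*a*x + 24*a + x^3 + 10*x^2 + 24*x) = (2*a*x + 6*a + x^2 + 3*x)/(a*x + 6*a + x^2 + 6*x)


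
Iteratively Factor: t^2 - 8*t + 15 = (t - 3)*(t - 5)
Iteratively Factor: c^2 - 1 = (c + 1)*(c - 1)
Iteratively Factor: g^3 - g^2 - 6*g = (g)*(g^2 - g - 6) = g*(g - 3)*(g + 2)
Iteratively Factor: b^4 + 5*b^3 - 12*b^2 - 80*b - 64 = (b + 4)*(b^3 + b^2 - 16*b - 16) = (b + 1)*(b + 4)*(b^2 - 16) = (b - 4)*(b + 1)*(b + 4)*(b + 4)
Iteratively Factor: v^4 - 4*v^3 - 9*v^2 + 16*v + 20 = (v + 1)*(v^3 - 5*v^2 - 4*v + 20) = (v - 2)*(v + 1)*(v^2 - 3*v - 10) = (v - 2)*(v + 1)*(v + 2)*(v - 5)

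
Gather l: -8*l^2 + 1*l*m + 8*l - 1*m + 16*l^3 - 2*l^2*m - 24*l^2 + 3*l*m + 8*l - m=16*l^3 + l^2*(-2*m - 32) + l*(4*m + 16) - 2*m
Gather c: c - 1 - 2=c - 3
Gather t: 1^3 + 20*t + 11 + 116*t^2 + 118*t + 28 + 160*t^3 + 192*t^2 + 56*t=160*t^3 + 308*t^2 + 194*t + 40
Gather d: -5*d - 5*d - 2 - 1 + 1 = -10*d - 2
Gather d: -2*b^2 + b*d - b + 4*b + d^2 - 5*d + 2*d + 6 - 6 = -2*b^2 + 3*b + d^2 + d*(b - 3)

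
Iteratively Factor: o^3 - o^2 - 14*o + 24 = (o + 4)*(o^2 - 5*o + 6) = (o - 2)*(o + 4)*(o - 3)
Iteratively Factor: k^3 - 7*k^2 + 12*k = (k - 3)*(k^2 - 4*k) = (k - 4)*(k - 3)*(k)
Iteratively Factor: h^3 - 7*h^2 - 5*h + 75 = (h + 3)*(h^2 - 10*h + 25) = (h - 5)*(h + 3)*(h - 5)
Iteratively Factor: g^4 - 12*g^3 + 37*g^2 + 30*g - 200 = (g + 2)*(g^3 - 14*g^2 + 65*g - 100) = (g - 4)*(g + 2)*(g^2 - 10*g + 25) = (g - 5)*(g - 4)*(g + 2)*(g - 5)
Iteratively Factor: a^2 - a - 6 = (a + 2)*(a - 3)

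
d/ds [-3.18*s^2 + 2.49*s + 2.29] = 2.49 - 6.36*s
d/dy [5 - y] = -1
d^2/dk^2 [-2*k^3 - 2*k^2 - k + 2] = -12*k - 4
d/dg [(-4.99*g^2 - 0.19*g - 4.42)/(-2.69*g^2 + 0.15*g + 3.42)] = (-1.2596*g^2 - 57.9112*g + 0.0131999999999999)/(7.2361*g^4 - 0.807*g^3 - 18.3771*g^2 + 1.026*g + 11.6964)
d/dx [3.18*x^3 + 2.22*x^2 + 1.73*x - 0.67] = 9.54*x^2 + 4.44*x + 1.73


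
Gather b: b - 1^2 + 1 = b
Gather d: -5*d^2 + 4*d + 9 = -5*d^2 + 4*d + 9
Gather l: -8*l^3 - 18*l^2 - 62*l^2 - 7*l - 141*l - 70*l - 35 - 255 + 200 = -8*l^3 - 80*l^2 - 218*l - 90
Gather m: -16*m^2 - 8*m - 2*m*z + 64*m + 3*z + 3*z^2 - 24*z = -16*m^2 + m*(56 - 2*z) + 3*z^2 - 21*z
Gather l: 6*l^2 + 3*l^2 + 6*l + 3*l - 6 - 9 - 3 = 9*l^2 + 9*l - 18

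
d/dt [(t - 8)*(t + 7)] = 2*t - 1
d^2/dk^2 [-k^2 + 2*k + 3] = -2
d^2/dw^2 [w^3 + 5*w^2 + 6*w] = 6*w + 10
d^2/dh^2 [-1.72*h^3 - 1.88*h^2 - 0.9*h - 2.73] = -10.32*h - 3.76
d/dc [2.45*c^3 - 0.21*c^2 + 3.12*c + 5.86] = 7.35*c^2 - 0.42*c + 3.12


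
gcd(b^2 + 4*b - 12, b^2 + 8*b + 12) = b + 6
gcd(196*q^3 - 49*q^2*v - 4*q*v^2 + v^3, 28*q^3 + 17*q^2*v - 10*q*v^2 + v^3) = 28*q^2 - 11*q*v + v^2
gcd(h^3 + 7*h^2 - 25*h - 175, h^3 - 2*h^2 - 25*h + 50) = h^2 - 25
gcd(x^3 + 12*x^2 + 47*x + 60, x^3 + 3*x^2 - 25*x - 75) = x^2 + 8*x + 15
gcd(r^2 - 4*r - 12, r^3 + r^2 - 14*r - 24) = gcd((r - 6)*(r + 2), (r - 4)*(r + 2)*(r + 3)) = r + 2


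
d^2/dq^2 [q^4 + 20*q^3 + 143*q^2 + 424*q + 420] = 12*q^2 + 120*q + 286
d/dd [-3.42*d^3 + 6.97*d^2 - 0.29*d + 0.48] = -10.26*d^2 + 13.94*d - 0.29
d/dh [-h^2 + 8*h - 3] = 8 - 2*h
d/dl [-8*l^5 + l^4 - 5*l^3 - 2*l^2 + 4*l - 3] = -40*l^4 + 4*l^3 - 15*l^2 - 4*l + 4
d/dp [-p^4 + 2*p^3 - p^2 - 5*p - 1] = -4*p^3 + 6*p^2 - 2*p - 5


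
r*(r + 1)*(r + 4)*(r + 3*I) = r^4 + 5*r^3 + 3*I*r^3 + 4*r^2 + 15*I*r^2 + 12*I*r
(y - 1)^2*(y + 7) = y^3 + 5*y^2 - 13*y + 7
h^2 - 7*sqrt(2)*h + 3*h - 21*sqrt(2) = (h + 3)*(h - 7*sqrt(2))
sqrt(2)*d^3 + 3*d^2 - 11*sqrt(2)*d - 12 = (d - 2*sqrt(2))*(d + 3*sqrt(2))*(sqrt(2)*d + 1)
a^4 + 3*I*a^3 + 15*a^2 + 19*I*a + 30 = (a - 3*I)*(a - I)*(a + 2*I)*(a + 5*I)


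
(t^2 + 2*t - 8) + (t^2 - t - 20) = 2*t^2 + t - 28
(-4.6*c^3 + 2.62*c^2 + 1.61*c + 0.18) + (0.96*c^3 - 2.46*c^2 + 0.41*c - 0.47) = -3.64*c^3 + 0.16*c^2 + 2.02*c - 0.29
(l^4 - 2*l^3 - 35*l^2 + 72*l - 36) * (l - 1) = l^5 - 3*l^4 - 33*l^3 + 107*l^2 - 108*l + 36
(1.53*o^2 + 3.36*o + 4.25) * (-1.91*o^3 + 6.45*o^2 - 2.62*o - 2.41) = -2.9223*o^5 + 3.4509*o^4 + 9.5459*o^3 + 14.922*o^2 - 19.2326*o - 10.2425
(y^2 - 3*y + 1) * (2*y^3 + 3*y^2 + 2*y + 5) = 2*y^5 - 3*y^4 - 5*y^3 + 2*y^2 - 13*y + 5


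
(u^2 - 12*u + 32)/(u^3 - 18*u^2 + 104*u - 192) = 1/(u - 6)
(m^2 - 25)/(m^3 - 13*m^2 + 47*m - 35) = (m + 5)/(m^2 - 8*m + 7)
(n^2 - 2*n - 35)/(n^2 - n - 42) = (n + 5)/(n + 6)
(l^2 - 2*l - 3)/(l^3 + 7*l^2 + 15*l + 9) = (l - 3)/(l^2 + 6*l + 9)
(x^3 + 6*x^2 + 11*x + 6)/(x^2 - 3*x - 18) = (x^2 + 3*x + 2)/(x - 6)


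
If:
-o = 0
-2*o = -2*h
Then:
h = 0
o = 0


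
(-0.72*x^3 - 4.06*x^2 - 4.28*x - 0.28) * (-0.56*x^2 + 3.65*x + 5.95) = 0.4032*x^5 - 0.3544*x^4 - 16.7062*x^3 - 39.6222*x^2 - 26.488*x - 1.666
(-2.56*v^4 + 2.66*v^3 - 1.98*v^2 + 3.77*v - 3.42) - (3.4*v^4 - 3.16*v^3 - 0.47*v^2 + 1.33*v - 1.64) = -5.96*v^4 + 5.82*v^3 - 1.51*v^2 + 2.44*v - 1.78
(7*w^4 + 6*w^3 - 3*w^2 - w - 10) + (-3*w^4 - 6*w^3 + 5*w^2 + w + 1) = 4*w^4 + 2*w^2 - 9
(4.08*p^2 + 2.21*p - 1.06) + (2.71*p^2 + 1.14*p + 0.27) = 6.79*p^2 + 3.35*p - 0.79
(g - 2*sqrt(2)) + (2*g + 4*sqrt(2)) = 3*g + 2*sqrt(2)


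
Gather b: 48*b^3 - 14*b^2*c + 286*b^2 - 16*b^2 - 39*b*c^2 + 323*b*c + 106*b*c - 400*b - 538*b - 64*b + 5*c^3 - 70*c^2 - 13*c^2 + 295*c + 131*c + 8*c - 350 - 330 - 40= 48*b^3 + b^2*(270 - 14*c) + b*(-39*c^2 + 429*c - 1002) + 5*c^3 - 83*c^2 + 434*c - 720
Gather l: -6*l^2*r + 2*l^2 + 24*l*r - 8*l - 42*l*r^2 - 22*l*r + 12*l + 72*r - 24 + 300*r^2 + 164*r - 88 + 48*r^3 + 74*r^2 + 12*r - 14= l^2*(2 - 6*r) + l*(-42*r^2 + 2*r + 4) + 48*r^3 + 374*r^2 + 248*r - 126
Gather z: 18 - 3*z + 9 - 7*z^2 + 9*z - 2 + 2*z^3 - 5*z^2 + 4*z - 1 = 2*z^3 - 12*z^2 + 10*z + 24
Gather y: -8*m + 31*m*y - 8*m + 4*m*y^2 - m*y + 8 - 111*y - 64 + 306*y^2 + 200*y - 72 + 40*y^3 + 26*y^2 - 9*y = -16*m + 40*y^3 + y^2*(4*m + 332) + y*(30*m + 80) - 128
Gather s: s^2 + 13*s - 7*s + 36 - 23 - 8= s^2 + 6*s + 5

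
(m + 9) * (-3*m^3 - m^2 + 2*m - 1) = -3*m^4 - 28*m^3 - 7*m^2 + 17*m - 9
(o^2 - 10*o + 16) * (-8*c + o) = -8*c*o^2 + 80*c*o - 128*c + o^3 - 10*o^2 + 16*o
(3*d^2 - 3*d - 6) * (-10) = -30*d^2 + 30*d + 60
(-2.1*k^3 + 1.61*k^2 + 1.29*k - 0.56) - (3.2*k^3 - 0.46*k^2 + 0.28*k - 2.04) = -5.3*k^3 + 2.07*k^2 + 1.01*k + 1.48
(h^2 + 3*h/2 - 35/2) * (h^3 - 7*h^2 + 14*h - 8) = h^5 - 11*h^4/2 - 14*h^3 + 271*h^2/2 - 257*h + 140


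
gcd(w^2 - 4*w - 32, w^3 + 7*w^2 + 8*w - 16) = w + 4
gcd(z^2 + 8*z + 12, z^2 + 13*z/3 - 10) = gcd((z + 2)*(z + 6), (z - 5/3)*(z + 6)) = z + 6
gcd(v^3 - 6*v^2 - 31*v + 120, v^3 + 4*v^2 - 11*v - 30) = v^2 + 2*v - 15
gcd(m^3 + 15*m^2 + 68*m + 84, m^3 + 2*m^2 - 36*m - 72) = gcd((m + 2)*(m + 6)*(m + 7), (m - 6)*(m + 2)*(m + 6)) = m^2 + 8*m + 12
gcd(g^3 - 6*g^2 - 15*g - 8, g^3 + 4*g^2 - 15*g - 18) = g + 1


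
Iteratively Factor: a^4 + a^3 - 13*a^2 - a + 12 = (a + 4)*(a^3 - 3*a^2 - a + 3) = (a + 1)*(a + 4)*(a^2 - 4*a + 3) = (a - 3)*(a + 1)*(a + 4)*(a - 1)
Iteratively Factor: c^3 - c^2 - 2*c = (c - 2)*(c^2 + c) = (c - 2)*(c + 1)*(c)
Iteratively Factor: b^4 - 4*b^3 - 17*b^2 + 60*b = (b - 5)*(b^3 + b^2 - 12*b) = (b - 5)*(b + 4)*(b^2 - 3*b) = b*(b - 5)*(b + 4)*(b - 3)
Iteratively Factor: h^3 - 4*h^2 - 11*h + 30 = (h + 3)*(h^2 - 7*h + 10) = (h - 5)*(h + 3)*(h - 2)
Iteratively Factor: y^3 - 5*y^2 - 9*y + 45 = (y - 3)*(y^2 - 2*y - 15) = (y - 5)*(y - 3)*(y + 3)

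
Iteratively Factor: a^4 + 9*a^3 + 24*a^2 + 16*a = (a + 4)*(a^3 + 5*a^2 + 4*a) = (a + 1)*(a + 4)*(a^2 + 4*a) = (a + 1)*(a + 4)^2*(a)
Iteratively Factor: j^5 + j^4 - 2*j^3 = (j)*(j^4 + j^3 - 2*j^2) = j^2*(j^3 + j^2 - 2*j) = j^3*(j^2 + j - 2) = j^3*(j + 2)*(j - 1)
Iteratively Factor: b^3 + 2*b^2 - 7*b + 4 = (b - 1)*(b^2 + 3*b - 4) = (b - 1)*(b + 4)*(b - 1)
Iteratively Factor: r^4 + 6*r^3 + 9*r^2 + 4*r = (r + 1)*(r^3 + 5*r^2 + 4*r) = (r + 1)^2*(r^2 + 4*r) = (r + 1)^2*(r + 4)*(r)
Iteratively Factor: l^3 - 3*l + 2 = (l - 1)*(l^2 + l - 2) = (l - 1)*(l + 2)*(l - 1)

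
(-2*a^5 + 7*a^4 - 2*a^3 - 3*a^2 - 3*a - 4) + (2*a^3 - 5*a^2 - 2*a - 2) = -2*a^5 + 7*a^4 - 8*a^2 - 5*a - 6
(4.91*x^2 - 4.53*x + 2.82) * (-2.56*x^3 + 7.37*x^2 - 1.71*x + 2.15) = -12.5696*x^5 + 47.7835*x^4 - 49.0014*x^3 + 39.0862*x^2 - 14.5617*x + 6.063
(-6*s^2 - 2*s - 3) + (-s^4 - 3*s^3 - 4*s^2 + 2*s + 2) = -s^4 - 3*s^3 - 10*s^2 - 1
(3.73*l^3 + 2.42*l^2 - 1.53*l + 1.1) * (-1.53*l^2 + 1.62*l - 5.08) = -5.7069*l^5 + 2.34*l^4 - 12.6871*l^3 - 16.4552*l^2 + 9.5544*l - 5.588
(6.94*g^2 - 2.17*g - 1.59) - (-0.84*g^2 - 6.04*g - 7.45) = 7.78*g^2 + 3.87*g + 5.86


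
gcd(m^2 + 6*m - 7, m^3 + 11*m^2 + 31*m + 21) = m + 7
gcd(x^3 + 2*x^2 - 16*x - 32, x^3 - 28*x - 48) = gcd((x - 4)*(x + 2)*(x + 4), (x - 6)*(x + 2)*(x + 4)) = x^2 + 6*x + 8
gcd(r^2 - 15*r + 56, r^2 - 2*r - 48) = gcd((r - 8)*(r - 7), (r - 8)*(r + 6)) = r - 8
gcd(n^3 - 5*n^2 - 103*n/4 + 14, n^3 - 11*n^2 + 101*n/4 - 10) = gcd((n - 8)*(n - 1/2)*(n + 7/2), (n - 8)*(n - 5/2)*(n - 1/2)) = n^2 - 17*n/2 + 4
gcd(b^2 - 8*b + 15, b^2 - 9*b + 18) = b - 3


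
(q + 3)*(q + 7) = q^2 + 10*q + 21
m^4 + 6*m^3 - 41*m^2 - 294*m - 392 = (m - 7)*(m + 2)*(m + 4)*(m + 7)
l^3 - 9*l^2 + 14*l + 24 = (l - 6)*(l - 4)*(l + 1)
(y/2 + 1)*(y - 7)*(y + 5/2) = y^3/2 - 5*y^2/4 - 53*y/4 - 35/2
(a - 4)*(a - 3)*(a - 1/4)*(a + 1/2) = a^4 - 27*a^3/4 + 81*a^2/8 + 31*a/8 - 3/2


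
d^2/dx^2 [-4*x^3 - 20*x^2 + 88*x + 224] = -24*x - 40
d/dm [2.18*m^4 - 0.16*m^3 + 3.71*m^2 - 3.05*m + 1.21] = 8.72*m^3 - 0.48*m^2 + 7.42*m - 3.05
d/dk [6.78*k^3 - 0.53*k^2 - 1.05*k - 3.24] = 20.34*k^2 - 1.06*k - 1.05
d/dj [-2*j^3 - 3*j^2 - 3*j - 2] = -6*j^2 - 6*j - 3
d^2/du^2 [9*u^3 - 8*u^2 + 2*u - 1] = 54*u - 16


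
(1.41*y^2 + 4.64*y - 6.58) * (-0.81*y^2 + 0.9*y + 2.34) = -1.1421*y^4 - 2.4894*y^3 + 12.8052*y^2 + 4.9356*y - 15.3972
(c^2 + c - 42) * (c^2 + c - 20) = c^4 + 2*c^3 - 61*c^2 - 62*c + 840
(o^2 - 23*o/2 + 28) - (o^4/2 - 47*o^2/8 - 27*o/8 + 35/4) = -o^4/2 + 55*o^2/8 - 65*o/8 + 77/4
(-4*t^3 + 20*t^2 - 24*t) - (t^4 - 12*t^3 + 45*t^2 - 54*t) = -t^4 + 8*t^3 - 25*t^2 + 30*t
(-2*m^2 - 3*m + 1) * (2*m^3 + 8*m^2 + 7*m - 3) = -4*m^5 - 22*m^4 - 36*m^3 - 7*m^2 + 16*m - 3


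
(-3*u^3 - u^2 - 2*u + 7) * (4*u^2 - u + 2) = -12*u^5 - u^4 - 13*u^3 + 28*u^2 - 11*u + 14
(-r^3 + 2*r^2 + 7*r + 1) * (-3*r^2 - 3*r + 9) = 3*r^5 - 3*r^4 - 36*r^3 - 6*r^2 + 60*r + 9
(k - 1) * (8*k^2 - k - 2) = 8*k^3 - 9*k^2 - k + 2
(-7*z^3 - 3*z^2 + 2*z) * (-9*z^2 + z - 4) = 63*z^5 + 20*z^4 + 7*z^3 + 14*z^2 - 8*z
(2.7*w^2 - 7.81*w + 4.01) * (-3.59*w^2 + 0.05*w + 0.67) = -9.693*w^4 + 28.1729*w^3 - 12.9774*w^2 - 5.0322*w + 2.6867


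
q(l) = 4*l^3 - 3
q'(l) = 12*l^2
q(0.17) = -2.98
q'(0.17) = 0.35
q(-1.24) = -10.63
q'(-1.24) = 18.45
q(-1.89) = -30.01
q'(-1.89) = 42.87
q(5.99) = 856.69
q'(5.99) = 430.56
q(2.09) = 33.52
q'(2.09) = 52.42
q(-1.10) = -8.32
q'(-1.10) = 14.52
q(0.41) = -2.72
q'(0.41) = 2.02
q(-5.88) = -816.19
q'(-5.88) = 414.89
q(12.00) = 6909.00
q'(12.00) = 1728.00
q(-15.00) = -13503.00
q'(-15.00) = 2700.00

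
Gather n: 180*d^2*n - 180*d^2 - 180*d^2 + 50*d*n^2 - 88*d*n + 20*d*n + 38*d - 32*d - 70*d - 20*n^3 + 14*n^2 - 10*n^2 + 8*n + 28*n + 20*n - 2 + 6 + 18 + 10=-360*d^2 - 64*d - 20*n^3 + n^2*(50*d + 4) + n*(180*d^2 - 68*d + 56) + 32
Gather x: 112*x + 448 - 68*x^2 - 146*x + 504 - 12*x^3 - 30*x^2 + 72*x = -12*x^3 - 98*x^2 + 38*x + 952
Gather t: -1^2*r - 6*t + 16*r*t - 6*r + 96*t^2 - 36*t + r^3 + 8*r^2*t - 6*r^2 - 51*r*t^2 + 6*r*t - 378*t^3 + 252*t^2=r^3 - 6*r^2 - 7*r - 378*t^3 + t^2*(348 - 51*r) + t*(8*r^2 + 22*r - 42)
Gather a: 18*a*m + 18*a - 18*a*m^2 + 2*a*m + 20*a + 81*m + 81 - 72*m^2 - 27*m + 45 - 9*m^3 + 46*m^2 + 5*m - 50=a*(-18*m^2 + 20*m + 38) - 9*m^3 - 26*m^2 + 59*m + 76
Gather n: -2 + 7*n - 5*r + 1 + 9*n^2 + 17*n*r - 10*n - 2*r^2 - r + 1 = 9*n^2 + n*(17*r - 3) - 2*r^2 - 6*r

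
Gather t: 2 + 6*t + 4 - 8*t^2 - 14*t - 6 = -8*t^2 - 8*t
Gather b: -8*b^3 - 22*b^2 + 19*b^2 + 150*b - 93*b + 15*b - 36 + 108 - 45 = -8*b^3 - 3*b^2 + 72*b + 27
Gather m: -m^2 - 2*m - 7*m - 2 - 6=-m^2 - 9*m - 8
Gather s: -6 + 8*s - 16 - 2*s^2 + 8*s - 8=-2*s^2 + 16*s - 30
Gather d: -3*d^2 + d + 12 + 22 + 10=-3*d^2 + d + 44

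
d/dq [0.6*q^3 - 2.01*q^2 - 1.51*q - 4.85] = 1.8*q^2 - 4.02*q - 1.51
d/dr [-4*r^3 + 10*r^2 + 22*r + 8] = -12*r^2 + 20*r + 22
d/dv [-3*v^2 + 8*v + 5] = 8 - 6*v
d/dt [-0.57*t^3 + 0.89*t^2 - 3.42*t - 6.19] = -1.71*t^2 + 1.78*t - 3.42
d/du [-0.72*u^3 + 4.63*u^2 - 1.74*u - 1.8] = -2.16*u^2 + 9.26*u - 1.74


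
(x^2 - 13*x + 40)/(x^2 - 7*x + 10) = (x - 8)/(x - 2)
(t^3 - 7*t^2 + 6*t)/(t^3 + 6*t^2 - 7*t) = (t - 6)/(t + 7)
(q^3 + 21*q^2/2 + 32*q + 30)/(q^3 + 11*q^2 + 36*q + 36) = (q + 5/2)/(q + 3)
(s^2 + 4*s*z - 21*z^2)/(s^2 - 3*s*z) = (s + 7*z)/s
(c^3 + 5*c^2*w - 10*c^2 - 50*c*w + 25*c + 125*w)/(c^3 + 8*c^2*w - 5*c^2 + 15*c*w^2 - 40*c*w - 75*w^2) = (c - 5)/(c + 3*w)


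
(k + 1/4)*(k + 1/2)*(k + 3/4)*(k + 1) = k^4 + 5*k^3/2 + 35*k^2/16 + 25*k/32 + 3/32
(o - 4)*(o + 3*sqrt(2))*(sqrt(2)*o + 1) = sqrt(2)*o^3 - 4*sqrt(2)*o^2 + 7*o^2 - 28*o + 3*sqrt(2)*o - 12*sqrt(2)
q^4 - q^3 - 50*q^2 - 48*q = q*(q - 8)*(q + 1)*(q + 6)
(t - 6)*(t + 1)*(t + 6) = t^3 + t^2 - 36*t - 36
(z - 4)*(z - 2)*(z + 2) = z^3 - 4*z^2 - 4*z + 16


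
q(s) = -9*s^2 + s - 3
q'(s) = 1 - 18*s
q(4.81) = -206.41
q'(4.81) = -85.58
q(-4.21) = -166.73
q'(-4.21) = 76.78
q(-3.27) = -102.51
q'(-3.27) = 59.86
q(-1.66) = -29.46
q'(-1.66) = 30.88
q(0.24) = -3.28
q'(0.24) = -3.32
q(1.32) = -17.36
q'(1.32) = -22.76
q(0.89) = -9.24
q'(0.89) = -15.02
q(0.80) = -7.96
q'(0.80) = -13.40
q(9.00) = -723.00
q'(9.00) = -161.00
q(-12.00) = -1311.00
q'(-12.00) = 217.00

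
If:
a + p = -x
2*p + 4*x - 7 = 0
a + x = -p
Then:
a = x - 7/2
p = 7/2 - 2*x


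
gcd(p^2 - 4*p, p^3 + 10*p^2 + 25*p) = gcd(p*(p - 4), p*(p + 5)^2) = p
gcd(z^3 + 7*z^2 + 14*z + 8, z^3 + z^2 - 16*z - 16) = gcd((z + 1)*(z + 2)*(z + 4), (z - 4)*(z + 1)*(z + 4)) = z^2 + 5*z + 4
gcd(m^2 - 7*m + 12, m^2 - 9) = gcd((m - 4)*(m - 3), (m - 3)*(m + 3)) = m - 3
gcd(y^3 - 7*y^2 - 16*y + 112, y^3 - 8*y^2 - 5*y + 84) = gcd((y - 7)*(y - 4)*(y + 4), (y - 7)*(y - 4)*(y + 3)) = y^2 - 11*y + 28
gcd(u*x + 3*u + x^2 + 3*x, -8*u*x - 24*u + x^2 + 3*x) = x + 3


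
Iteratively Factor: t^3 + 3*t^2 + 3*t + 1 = (t + 1)*(t^2 + 2*t + 1) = (t + 1)^2*(t + 1)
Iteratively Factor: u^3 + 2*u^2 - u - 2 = (u + 1)*(u^2 + u - 2) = (u + 1)*(u + 2)*(u - 1)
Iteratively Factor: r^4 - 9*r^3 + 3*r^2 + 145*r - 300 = (r - 3)*(r^3 - 6*r^2 - 15*r + 100) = (r - 3)*(r + 4)*(r^2 - 10*r + 25) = (r - 5)*(r - 3)*(r + 4)*(r - 5)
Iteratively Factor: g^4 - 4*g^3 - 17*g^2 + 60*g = (g - 5)*(g^3 + g^2 - 12*g) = (g - 5)*(g + 4)*(g^2 - 3*g) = g*(g - 5)*(g + 4)*(g - 3)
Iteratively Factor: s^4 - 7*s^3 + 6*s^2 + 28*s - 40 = (s - 5)*(s^3 - 2*s^2 - 4*s + 8) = (s - 5)*(s - 2)*(s^2 - 4) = (s - 5)*(s - 2)*(s + 2)*(s - 2)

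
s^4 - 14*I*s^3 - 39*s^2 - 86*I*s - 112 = (s - 8*I)*(s - 7*I)*(s - I)*(s + 2*I)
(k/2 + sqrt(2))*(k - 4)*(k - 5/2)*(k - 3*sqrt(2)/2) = k^4/2 - 13*k^3/4 + sqrt(2)*k^3/4 - 13*sqrt(2)*k^2/8 + 2*k^2 + 5*sqrt(2)*k/2 + 39*k/2 - 30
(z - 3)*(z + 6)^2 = z^3 + 9*z^2 - 108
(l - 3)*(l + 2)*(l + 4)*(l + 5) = l^4 + 8*l^3 + 5*l^2 - 74*l - 120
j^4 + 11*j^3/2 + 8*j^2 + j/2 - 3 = (j - 1/2)*(j + 1)*(j + 2)*(j + 3)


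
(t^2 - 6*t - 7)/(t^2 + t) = (t - 7)/t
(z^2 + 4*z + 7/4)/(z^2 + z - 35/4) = (2*z + 1)/(2*z - 5)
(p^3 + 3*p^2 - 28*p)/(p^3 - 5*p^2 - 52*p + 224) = p/(p - 8)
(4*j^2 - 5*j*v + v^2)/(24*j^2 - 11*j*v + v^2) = (4*j^2 - 5*j*v + v^2)/(24*j^2 - 11*j*v + v^2)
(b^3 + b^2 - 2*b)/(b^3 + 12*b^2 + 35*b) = (b^2 + b - 2)/(b^2 + 12*b + 35)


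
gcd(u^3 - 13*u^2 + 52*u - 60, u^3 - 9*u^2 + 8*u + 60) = u^2 - 11*u + 30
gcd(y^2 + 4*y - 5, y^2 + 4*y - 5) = y^2 + 4*y - 5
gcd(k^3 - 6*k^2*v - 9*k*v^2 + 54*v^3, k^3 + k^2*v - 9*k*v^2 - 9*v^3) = -k^2 + 9*v^2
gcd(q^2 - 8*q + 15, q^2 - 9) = q - 3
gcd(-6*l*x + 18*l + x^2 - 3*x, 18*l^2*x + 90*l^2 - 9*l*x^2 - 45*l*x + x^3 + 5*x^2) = -6*l + x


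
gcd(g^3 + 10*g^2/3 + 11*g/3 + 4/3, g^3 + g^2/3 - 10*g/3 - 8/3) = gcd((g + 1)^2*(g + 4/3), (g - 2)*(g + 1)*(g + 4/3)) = g^2 + 7*g/3 + 4/3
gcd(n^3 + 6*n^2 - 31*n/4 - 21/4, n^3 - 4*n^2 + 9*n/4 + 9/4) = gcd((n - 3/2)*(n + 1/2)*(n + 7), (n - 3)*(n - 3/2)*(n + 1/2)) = n^2 - n - 3/4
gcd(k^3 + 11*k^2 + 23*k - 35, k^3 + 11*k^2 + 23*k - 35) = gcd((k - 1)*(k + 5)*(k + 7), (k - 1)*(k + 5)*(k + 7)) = k^3 + 11*k^2 + 23*k - 35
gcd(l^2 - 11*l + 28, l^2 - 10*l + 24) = l - 4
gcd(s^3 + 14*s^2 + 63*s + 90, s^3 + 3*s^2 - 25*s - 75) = s^2 + 8*s + 15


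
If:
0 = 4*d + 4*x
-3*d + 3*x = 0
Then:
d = 0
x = 0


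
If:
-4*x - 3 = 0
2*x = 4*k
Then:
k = -3/8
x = -3/4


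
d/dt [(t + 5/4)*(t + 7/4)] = 2*t + 3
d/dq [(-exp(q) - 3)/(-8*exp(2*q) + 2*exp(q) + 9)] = (-2*(exp(q) + 3)*(8*exp(q) - 1) + 8*exp(2*q) - 2*exp(q) - 9)*exp(q)/(-8*exp(2*q) + 2*exp(q) + 9)^2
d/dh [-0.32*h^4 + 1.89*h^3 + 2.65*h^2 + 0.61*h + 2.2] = -1.28*h^3 + 5.67*h^2 + 5.3*h + 0.61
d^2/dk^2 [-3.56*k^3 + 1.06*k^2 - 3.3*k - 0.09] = 2.12 - 21.36*k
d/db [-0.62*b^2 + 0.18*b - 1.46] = 0.18 - 1.24*b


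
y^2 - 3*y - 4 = (y - 4)*(y + 1)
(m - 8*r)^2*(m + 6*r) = m^3 - 10*m^2*r - 32*m*r^2 + 384*r^3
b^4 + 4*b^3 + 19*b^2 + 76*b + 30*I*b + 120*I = (b + 4)*(b - 5*I)*(b + 2*I)*(b + 3*I)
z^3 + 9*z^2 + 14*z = z*(z + 2)*(z + 7)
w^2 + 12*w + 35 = (w + 5)*(w + 7)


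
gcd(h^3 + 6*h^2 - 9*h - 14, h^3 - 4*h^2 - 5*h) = h + 1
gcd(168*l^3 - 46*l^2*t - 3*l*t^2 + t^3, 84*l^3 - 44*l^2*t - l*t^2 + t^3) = -42*l^2 + l*t + t^2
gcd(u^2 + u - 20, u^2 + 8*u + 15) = u + 5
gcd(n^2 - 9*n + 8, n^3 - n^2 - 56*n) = n - 8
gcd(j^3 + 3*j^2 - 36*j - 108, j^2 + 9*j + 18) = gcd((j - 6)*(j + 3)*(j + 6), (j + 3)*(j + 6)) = j^2 + 9*j + 18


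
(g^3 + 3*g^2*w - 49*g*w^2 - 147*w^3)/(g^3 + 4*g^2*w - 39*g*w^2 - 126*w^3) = (-g + 7*w)/(-g + 6*w)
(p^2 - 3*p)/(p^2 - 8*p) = (p - 3)/(p - 8)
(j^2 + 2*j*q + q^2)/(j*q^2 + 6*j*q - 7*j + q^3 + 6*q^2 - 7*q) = (j + q)/(q^2 + 6*q - 7)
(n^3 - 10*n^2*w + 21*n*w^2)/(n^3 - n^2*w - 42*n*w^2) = (n - 3*w)/(n + 6*w)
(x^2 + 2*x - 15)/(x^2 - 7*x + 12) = (x + 5)/(x - 4)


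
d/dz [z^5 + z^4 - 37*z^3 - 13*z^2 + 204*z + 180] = 5*z^4 + 4*z^3 - 111*z^2 - 26*z + 204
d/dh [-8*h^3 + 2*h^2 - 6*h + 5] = -24*h^2 + 4*h - 6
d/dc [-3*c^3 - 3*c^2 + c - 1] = -9*c^2 - 6*c + 1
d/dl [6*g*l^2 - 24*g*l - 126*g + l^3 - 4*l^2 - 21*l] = 12*g*l - 24*g + 3*l^2 - 8*l - 21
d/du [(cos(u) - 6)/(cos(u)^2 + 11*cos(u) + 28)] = (cos(u)^2 - 12*cos(u) - 94)*sin(u)/(cos(u)^2 + 11*cos(u) + 28)^2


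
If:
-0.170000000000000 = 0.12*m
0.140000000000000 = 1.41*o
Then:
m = -1.42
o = 0.10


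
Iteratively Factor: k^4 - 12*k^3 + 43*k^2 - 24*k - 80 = (k - 4)*(k^3 - 8*k^2 + 11*k + 20) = (k - 4)*(k + 1)*(k^2 - 9*k + 20) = (k - 5)*(k - 4)*(k + 1)*(k - 4)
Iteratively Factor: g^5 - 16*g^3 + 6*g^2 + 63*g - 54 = (g + 3)*(g^4 - 3*g^3 - 7*g^2 + 27*g - 18) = (g - 2)*(g + 3)*(g^3 - g^2 - 9*g + 9) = (g - 3)*(g - 2)*(g + 3)*(g^2 + 2*g - 3) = (g - 3)*(g - 2)*(g + 3)^2*(g - 1)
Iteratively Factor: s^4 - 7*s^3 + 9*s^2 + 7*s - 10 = (s - 2)*(s^3 - 5*s^2 - s + 5) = (s - 2)*(s + 1)*(s^2 - 6*s + 5) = (s - 2)*(s - 1)*(s + 1)*(s - 5)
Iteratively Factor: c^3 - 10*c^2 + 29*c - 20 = (c - 5)*(c^2 - 5*c + 4) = (c - 5)*(c - 1)*(c - 4)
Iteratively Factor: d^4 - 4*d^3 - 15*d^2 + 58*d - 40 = (d - 1)*(d^3 - 3*d^2 - 18*d + 40) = (d - 1)*(d + 4)*(d^2 - 7*d + 10) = (d - 5)*(d - 1)*(d + 4)*(d - 2)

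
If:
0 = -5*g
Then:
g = 0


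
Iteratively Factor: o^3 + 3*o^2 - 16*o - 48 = (o - 4)*(o^2 + 7*o + 12) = (o - 4)*(o + 3)*(o + 4)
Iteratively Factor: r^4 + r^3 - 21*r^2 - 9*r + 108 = (r - 3)*(r^3 + 4*r^2 - 9*r - 36) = (r - 3)*(r + 4)*(r^2 - 9) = (r - 3)*(r + 3)*(r + 4)*(r - 3)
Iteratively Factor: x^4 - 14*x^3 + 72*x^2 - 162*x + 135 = (x - 3)*(x^3 - 11*x^2 + 39*x - 45) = (x - 3)^2*(x^2 - 8*x + 15) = (x - 3)^3*(x - 5)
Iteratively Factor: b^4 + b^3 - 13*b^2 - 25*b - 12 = (b - 4)*(b^3 + 5*b^2 + 7*b + 3) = (b - 4)*(b + 3)*(b^2 + 2*b + 1) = (b - 4)*(b + 1)*(b + 3)*(b + 1)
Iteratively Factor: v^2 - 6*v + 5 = (v - 1)*(v - 5)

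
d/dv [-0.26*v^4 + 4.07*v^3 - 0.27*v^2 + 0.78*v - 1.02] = -1.04*v^3 + 12.21*v^2 - 0.54*v + 0.78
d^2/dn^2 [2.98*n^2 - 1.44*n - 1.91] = 5.96000000000000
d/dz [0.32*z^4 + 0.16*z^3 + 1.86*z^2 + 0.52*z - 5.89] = 1.28*z^3 + 0.48*z^2 + 3.72*z + 0.52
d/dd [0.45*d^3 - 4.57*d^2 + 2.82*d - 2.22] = 1.35*d^2 - 9.14*d + 2.82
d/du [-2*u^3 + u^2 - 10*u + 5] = -6*u^2 + 2*u - 10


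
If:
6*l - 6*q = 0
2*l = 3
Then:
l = 3/2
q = 3/2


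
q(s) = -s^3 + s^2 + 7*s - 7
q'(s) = -3*s^2 + 2*s + 7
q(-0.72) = -11.15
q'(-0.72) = 4.00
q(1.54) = 2.50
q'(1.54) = 2.97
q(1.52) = 2.44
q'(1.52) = 3.11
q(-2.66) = 0.28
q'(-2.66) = -19.55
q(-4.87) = 98.13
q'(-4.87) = -73.89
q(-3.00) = 8.00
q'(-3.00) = -26.00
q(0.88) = -0.75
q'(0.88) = 6.44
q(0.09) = -6.36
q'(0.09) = 7.16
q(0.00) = -7.00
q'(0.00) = 7.00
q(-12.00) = 1781.00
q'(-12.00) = -449.00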